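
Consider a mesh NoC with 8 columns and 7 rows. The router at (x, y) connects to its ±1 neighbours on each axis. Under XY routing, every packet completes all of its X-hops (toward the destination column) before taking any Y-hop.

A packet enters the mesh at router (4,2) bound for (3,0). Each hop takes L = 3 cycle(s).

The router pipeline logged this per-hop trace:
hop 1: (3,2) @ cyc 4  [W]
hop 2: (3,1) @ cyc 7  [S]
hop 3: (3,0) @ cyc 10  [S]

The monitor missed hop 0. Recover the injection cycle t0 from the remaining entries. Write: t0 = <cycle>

t0 = 1

Hop 1 reached at cycle 4; hop k is at t0 + k·L.
Subtract one hop: t0 = 4 − 3 = 1.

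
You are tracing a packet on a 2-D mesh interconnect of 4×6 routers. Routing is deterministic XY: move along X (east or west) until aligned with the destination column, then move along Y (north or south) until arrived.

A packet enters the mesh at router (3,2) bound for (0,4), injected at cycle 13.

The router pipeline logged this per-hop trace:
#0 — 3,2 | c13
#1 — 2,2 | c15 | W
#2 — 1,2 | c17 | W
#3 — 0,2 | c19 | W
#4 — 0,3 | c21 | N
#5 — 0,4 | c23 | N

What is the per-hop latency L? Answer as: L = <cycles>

Δcyc across hop 0→1: 15 − 13 = 2.
One hop costs L cycles, so L = 2.

L = 2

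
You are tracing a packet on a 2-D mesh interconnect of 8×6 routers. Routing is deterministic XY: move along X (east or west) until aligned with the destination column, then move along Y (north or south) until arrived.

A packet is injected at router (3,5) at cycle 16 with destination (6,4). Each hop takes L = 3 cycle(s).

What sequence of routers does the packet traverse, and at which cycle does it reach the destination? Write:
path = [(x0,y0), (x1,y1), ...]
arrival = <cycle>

[0] x=3 y=5 t=16
[1] x=4 y=5 t=19 →E
[2] x=5 y=5 t=22 →E
[3] x=6 y=5 t=25 →E
[4] x=6 y=4 t=28 →S

path = [(3,5), (4,5), (5,5), (6,5), (6,4)]
arrival = 28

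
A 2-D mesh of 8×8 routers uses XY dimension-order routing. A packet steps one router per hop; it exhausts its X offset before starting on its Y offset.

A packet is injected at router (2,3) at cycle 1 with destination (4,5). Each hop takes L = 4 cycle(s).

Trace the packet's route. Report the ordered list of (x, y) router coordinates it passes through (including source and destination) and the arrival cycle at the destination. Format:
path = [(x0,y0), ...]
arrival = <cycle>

path = [(2,3), (3,3), (4,3), (4,4), (4,5)]
arrival = 17

src (2,3)  cyc=1
E→(3,3)  cyc=5
E→(4,3)  cyc=9
N→(4,4)  cyc=13
N→(4,5)  cyc=17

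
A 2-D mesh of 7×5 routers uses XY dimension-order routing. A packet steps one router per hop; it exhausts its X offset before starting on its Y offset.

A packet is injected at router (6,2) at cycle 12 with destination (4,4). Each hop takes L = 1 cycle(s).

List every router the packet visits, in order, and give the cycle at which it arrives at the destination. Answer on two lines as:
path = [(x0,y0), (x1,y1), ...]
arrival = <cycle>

t=12: at (6,2)
t=13: at (5,2) after W
t=14: at (4,2) after W
t=15: at (4,3) after N
t=16: at (4,4) after N

path = [(6,2), (5,2), (4,2), (4,3), (4,4)]
arrival = 16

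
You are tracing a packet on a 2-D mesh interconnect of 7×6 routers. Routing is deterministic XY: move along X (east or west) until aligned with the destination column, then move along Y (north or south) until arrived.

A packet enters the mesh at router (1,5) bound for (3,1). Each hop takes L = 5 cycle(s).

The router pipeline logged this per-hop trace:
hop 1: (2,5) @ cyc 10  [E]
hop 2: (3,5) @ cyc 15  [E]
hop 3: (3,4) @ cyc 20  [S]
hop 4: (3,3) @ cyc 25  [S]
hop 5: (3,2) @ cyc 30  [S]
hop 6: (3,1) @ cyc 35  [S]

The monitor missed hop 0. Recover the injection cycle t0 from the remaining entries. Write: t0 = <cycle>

t0 = 5

cyc[1] = 10 and cyc[k] = t0 + k·L for every k.
Subtract one hop: t0 = 10 − 5 = 5.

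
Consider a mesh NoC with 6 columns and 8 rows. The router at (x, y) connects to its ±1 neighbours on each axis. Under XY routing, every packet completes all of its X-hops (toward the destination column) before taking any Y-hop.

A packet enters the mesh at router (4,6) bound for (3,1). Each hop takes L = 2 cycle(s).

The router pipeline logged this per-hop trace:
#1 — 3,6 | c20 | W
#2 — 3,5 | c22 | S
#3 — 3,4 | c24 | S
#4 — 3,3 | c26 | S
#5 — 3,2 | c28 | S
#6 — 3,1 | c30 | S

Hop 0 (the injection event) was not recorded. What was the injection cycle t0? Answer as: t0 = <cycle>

cyc[1] = 20 and cyc[k] = t0 + k·L for every k.
t0 = cyc[1] − L = 20 − 2 = 18.

t0 = 18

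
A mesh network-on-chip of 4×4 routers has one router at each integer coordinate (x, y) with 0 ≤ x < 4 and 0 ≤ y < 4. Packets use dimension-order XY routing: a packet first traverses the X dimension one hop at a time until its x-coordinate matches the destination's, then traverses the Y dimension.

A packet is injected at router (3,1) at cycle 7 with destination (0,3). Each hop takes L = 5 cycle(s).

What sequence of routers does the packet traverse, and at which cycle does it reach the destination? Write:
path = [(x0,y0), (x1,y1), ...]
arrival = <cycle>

src (3,1)  cyc=7
W→(2,1)  cyc=12
W→(1,1)  cyc=17
W→(0,1)  cyc=22
N→(0,2)  cyc=27
N→(0,3)  cyc=32

path = [(3,1), (2,1), (1,1), (0,1), (0,2), (0,3)]
arrival = 32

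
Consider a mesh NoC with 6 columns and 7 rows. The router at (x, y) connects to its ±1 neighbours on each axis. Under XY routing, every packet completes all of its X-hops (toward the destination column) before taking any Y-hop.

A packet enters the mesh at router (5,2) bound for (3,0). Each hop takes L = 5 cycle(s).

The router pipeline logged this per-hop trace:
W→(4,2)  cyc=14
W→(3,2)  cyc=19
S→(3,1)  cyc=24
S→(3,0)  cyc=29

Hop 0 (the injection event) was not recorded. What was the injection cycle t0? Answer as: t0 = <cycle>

t0 = 9

cyc[1] = 14 and cyc[k] = t0 + k·L for every k.
So t0 = 14 − 1·5 = 9.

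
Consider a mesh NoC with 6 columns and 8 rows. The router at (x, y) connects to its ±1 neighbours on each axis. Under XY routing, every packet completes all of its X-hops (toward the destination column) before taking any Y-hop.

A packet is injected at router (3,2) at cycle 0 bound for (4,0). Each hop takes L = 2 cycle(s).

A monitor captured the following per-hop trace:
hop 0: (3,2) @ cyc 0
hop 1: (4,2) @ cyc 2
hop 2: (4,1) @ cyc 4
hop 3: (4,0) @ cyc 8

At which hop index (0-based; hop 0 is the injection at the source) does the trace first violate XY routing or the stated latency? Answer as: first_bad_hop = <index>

first_bad_hop = 3

hop 1: step (+1,+0), +2 cyc — ok
hop 2: step (+0,-1), +2 cyc — ok
hop 3: step (+0,-1), +4 cyc — BAD: Δcyc=4≠L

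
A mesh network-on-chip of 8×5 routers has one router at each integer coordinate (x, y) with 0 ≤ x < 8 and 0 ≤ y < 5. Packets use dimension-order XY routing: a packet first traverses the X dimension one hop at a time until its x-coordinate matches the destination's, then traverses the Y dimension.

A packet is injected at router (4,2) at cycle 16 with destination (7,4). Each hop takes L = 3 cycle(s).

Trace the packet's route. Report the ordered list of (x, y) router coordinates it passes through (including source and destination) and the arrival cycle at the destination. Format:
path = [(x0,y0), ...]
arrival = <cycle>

path = [(4,2), (5,2), (6,2), (7,2), (7,3), (7,4)]
arrival = 31

hop 0: (4,2) @ cyc 16
hop 1: (5,2) @ cyc 19  [E]
hop 2: (6,2) @ cyc 22  [E]
hop 3: (7,2) @ cyc 25  [E]
hop 4: (7,3) @ cyc 28  [N]
hop 5: (7,4) @ cyc 31  [N]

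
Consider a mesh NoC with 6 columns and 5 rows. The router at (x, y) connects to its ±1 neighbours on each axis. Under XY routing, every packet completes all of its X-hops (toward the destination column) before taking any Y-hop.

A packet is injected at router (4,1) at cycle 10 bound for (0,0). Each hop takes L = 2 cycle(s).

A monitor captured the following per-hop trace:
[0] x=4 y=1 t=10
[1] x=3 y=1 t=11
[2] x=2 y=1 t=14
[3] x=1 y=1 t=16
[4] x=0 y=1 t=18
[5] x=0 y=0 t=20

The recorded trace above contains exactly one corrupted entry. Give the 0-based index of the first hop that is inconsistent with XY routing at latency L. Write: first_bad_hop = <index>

first_bad_hop = 1

hop 1: step (-1,+0), +1 cyc — BAD: Δcyc=1≠L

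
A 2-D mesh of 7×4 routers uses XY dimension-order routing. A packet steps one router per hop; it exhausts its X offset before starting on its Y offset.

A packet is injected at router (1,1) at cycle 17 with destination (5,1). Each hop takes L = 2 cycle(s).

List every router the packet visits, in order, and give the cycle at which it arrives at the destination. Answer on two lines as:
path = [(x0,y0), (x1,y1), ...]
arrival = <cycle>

path = [(1,1), (2,1), (3,1), (4,1), (5,1)]
arrival = 25

t=17: at (1,1)
t=19: at (2,1) after E
t=21: at (3,1) after E
t=23: at (4,1) after E
t=25: at (5,1) after E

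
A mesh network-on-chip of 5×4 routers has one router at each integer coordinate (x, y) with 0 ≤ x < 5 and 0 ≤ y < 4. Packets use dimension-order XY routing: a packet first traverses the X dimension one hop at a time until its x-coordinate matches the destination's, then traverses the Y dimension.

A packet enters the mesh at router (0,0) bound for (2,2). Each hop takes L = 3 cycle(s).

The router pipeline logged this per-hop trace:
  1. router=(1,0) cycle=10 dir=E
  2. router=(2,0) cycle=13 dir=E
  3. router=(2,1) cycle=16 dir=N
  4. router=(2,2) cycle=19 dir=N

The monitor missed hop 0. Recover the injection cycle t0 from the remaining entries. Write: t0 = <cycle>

The first recorded entry is hop 1 at cycle 10.
Subtract one hop: t0 = 10 − 3 = 7.

t0 = 7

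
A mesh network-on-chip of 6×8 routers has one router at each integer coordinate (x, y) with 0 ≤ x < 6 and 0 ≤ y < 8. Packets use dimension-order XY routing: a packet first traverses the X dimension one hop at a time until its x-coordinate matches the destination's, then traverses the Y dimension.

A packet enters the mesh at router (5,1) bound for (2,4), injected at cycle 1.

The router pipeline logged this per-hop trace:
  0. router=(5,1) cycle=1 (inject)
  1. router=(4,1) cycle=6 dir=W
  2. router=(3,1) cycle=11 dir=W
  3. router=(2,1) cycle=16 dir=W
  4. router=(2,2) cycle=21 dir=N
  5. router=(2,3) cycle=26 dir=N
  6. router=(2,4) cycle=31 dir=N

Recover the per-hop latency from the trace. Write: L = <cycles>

cyc[1] − cyc[0] = 6 − 1 = 5.
That increment is L by definition: L = 5.

L = 5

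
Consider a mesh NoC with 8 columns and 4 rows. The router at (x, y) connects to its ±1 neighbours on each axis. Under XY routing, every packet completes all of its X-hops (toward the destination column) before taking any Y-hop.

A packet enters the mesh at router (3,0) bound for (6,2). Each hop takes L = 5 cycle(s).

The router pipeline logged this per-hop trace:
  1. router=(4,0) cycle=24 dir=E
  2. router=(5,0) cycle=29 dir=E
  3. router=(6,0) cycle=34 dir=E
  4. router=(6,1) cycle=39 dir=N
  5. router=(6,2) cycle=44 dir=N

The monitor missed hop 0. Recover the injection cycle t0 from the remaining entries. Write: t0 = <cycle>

cyc[1] = 24 and cyc[k] = t0 + k·L for every k.
Subtract one hop: t0 = 24 − 5 = 19.

t0 = 19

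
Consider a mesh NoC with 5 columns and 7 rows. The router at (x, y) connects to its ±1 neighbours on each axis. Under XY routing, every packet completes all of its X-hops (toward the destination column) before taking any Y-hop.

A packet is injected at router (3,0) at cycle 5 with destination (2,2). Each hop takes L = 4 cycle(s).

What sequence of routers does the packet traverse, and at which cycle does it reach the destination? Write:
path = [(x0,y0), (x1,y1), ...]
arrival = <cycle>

#0 — 3,0 | c5
#1 — 2,0 | c9 | W
#2 — 2,1 | c13 | N
#3 — 2,2 | c17 | N

path = [(3,0), (2,0), (2,1), (2,2)]
arrival = 17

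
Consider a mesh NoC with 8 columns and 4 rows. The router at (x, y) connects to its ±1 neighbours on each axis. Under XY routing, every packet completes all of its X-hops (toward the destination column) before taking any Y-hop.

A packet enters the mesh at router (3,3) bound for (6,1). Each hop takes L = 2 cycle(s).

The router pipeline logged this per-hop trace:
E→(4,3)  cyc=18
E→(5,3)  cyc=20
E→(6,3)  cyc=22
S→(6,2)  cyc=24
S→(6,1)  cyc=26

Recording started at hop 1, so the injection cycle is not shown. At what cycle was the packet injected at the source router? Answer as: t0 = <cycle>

At hop 1 the cycle is 18; in general cyc_k = t0 + kL.
t0 = cyc[1] − L = 18 − 2 = 16.

t0 = 16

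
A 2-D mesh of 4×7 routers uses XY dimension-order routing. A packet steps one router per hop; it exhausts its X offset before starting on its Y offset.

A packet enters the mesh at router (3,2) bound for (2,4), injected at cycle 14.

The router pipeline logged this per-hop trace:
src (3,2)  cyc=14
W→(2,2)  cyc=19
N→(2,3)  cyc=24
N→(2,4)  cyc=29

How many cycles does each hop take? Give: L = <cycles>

Δcyc across hop 0→1: 19 − 14 = 5.
One hop costs L cycles, so L = 5.

L = 5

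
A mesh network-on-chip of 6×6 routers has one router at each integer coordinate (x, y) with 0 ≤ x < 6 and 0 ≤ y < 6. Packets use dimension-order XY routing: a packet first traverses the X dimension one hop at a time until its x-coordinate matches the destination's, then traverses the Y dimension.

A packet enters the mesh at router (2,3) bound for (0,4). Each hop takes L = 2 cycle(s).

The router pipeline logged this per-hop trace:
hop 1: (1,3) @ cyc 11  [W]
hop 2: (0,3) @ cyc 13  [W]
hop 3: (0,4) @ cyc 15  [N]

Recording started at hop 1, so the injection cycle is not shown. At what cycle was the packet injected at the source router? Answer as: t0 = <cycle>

t0 = 9

cyc[1] = 11 and cyc[k] = t0 + k·L for every k.
Subtract one hop: t0 = 11 − 2 = 9.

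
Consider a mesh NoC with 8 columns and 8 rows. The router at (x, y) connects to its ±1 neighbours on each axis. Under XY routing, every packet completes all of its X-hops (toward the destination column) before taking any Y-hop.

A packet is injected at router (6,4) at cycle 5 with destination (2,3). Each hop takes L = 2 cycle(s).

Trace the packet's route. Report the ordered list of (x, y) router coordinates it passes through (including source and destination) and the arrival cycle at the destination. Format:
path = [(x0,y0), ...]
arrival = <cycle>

path = [(6,4), (5,4), (4,4), (3,4), (2,4), (2,3)]
arrival = 15

[0] x=6 y=4 t=5
[1] x=5 y=4 t=7 →W
[2] x=4 y=4 t=9 →W
[3] x=3 y=4 t=11 →W
[4] x=2 y=4 t=13 →W
[5] x=2 y=3 t=15 →S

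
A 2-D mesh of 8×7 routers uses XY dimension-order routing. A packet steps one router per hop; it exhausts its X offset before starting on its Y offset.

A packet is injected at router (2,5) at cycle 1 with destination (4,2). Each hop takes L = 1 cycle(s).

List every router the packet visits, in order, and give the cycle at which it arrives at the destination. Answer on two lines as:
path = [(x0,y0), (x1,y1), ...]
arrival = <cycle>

  0. router=(2,5) cycle=1 (inject)
  1. router=(3,5) cycle=2 dir=E
  2. router=(4,5) cycle=3 dir=E
  3. router=(4,4) cycle=4 dir=S
  4. router=(4,3) cycle=5 dir=S
  5. router=(4,2) cycle=6 dir=S

path = [(2,5), (3,5), (4,5), (4,4), (4,3), (4,2)]
arrival = 6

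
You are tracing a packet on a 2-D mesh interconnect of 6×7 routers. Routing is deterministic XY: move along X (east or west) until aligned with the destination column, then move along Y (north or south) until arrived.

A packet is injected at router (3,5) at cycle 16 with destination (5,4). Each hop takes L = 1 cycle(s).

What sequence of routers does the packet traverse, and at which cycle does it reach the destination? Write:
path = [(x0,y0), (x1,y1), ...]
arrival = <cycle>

path = [(3,5), (4,5), (5,5), (5,4)]
arrival = 19

src (3,5)  cyc=16
E→(4,5)  cyc=17
E→(5,5)  cyc=18
S→(5,4)  cyc=19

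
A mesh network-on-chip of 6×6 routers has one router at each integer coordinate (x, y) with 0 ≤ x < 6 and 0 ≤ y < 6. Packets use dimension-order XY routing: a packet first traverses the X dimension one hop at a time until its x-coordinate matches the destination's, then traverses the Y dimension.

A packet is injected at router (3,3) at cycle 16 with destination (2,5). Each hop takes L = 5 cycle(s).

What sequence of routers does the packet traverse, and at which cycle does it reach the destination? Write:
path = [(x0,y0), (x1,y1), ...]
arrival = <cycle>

path = [(3,3), (2,3), (2,4), (2,5)]
arrival = 31

[0] x=3 y=3 t=16
[1] x=2 y=3 t=21 →W
[2] x=2 y=4 t=26 →N
[3] x=2 y=5 t=31 →N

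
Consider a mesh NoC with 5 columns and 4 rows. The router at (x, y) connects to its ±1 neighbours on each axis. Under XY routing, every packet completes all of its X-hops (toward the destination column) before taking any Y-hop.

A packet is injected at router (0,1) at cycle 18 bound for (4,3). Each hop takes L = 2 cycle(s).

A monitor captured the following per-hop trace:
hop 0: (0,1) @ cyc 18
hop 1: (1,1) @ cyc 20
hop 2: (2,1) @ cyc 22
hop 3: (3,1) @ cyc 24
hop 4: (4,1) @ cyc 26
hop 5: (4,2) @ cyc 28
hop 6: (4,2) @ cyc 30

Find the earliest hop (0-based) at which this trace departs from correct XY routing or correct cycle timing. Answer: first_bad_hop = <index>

[1] (+1,+0) / 2c ⇒ ok
[2] (+1,+0) / 2c ⇒ ok
[3] (+1,+0) / 2c ⇒ ok
[4] (+1,+0) / 2c ⇒ ok
[5] (+0,+1) / 2c ⇒ ok
[6] (+0,+0) / 2c ⇒ BAD: non-unit step

first_bad_hop = 6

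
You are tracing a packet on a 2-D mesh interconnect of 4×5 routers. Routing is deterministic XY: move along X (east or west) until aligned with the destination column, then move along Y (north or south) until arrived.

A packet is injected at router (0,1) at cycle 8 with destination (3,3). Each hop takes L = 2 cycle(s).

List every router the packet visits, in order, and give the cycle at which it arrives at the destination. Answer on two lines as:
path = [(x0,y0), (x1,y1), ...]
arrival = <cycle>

src (0,1)  cyc=8
E→(1,1)  cyc=10
E→(2,1)  cyc=12
E→(3,1)  cyc=14
N→(3,2)  cyc=16
N→(3,3)  cyc=18

path = [(0,1), (1,1), (2,1), (3,1), (3,2), (3,3)]
arrival = 18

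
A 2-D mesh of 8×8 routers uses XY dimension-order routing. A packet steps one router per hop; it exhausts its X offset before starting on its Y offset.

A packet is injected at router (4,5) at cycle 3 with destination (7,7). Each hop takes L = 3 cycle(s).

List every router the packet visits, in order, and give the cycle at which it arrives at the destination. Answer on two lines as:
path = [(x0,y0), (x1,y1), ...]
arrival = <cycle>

path = [(4,5), (5,5), (6,5), (7,5), (7,6), (7,7)]
arrival = 18

src (4,5)  cyc=3
E→(5,5)  cyc=6
E→(6,5)  cyc=9
E→(7,5)  cyc=12
N→(7,6)  cyc=15
N→(7,7)  cyc=18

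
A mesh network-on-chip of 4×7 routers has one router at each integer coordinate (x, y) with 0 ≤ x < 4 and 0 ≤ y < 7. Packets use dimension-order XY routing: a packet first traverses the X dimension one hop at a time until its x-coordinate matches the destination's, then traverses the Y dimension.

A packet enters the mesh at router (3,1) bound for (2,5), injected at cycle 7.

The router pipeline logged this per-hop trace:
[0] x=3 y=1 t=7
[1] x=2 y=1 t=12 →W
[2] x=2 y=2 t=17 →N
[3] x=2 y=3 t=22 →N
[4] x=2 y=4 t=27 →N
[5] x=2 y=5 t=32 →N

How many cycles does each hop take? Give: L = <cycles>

L = 5

Δcyc across hop 0→1: 12 − 7 = 5.
Each hop adds L, hence L = 5.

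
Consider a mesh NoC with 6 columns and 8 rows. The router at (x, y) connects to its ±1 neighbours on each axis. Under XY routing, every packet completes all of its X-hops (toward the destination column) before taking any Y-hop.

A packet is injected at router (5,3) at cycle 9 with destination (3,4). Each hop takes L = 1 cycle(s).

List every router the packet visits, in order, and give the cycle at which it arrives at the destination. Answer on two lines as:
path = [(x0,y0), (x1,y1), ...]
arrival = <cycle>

#0 — 5,3 | c9
#1 — 4,3 | c10 | W
#2 — 3,3 | c11 | W
#3 — 3,4 | c12 | N

path = [(5,3), (4,3), (3,3), (3,4)]
arrival = 12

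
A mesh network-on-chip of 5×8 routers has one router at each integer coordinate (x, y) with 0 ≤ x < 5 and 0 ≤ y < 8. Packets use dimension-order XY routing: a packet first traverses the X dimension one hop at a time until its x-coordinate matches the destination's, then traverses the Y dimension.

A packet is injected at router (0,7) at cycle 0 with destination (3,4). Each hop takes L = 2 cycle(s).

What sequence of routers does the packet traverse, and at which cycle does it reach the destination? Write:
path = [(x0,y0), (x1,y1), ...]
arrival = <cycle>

path = [(0,7), (1,7), (2,7), (3,7), (3,6), (3,5), (3,4)]
arrival = 12

[0] x=0 y=7 t=0
[1] x=1 y=7 t=2 →E
[2] x=2 y=7 t=4 →E
[3] x=3 y=7 t=6 →E
[4] x=3 y=6 t=8 →S
[5] x=3 y=5 t=10 →S
[6] x=3 y=4 t=12 →S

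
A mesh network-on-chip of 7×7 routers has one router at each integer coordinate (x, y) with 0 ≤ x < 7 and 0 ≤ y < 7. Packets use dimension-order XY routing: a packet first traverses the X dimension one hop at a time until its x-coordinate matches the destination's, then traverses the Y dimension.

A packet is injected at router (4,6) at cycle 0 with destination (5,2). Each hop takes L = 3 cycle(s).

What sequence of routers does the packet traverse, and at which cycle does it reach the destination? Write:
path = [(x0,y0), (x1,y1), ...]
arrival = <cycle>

src (4,6)  cyc=0
E→(5,6)  cyc=3
S→(5,5)  cyc=6
S→(5,4)  cyc=9
S→(5,3)  cyc=12
S→(5,2)  cyc=15

path = [(4,6), (5,6), (5,5), (5,4), (5,3), (5,2)]
arrival = 15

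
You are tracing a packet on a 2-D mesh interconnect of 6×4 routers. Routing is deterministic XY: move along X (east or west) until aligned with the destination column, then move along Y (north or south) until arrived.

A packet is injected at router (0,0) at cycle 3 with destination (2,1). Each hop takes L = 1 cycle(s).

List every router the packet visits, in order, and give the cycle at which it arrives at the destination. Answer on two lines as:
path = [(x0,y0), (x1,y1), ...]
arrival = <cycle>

  0. router=(0,0) cycle=3 (inject)
  1. router=(1,0) cycle=4 dir=E
  2. router=(2,0) cycle=5 dir=E
  3. router=(2,1) cycle=6 dir=N

path = [(0,0), (1,0), (2,0), (2,1)]
arrival = 6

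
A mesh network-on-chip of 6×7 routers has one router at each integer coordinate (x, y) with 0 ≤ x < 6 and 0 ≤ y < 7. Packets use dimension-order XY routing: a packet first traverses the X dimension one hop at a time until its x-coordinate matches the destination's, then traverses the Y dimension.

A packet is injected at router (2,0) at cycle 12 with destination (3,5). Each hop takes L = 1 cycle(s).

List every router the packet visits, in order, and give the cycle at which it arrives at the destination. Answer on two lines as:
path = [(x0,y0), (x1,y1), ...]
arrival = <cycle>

[0] x=2 y=0 t=12
[1] x=3 y=0 t=13 →E
[2] x=3 y=1 t=14 →N
[3] x=3 y=2 t=15 →N
[4] x=3 y=3 t=16 →N
[5] x=3 y=4 t=17 →N
[6] x=3 y=5 t=18 →N

path = [(2,0), (3,0), (3,1), (3,2), (3,3), (3,4), (3,5)]
arrival = 18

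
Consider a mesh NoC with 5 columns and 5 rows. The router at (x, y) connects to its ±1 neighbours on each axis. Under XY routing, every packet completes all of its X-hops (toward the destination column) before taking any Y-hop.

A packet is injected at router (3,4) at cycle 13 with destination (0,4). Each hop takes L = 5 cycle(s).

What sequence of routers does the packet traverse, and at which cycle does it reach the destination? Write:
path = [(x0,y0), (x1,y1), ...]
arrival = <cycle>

  0. router=(3,4) cycle=13 (inject)
  1. router=(2,4) cycle=18 dir=W
  2. router=(1,4) cycle=23 dir=W
  3. router=(0,4) cycle=28 dir=W

path = [(3,4), (2,4), (1,4), (0,4)]
arrival = 28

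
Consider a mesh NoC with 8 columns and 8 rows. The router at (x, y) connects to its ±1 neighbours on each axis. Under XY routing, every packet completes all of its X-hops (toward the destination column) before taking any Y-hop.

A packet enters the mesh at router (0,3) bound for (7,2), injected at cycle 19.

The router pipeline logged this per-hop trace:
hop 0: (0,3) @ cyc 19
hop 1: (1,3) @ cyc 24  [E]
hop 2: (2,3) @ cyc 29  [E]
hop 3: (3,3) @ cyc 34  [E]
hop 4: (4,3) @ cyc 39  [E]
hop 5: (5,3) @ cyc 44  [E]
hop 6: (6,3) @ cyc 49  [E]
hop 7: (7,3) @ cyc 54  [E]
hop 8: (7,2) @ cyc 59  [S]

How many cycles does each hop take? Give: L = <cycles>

cyc[1] − cyc[0] = 24 − 19 = 5.
Each hop adds L, hence L = 5.

L = 5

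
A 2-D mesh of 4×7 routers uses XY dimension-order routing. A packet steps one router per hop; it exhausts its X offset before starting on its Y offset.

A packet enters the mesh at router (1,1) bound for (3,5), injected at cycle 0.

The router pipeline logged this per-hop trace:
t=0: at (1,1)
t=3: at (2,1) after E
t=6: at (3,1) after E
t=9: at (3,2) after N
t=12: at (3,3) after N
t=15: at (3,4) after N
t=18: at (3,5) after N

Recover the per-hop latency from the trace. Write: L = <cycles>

cyc[1] − cyc[0] = 3 − 0 = 3.
Each hop adds L, hence L = 3.

L = 3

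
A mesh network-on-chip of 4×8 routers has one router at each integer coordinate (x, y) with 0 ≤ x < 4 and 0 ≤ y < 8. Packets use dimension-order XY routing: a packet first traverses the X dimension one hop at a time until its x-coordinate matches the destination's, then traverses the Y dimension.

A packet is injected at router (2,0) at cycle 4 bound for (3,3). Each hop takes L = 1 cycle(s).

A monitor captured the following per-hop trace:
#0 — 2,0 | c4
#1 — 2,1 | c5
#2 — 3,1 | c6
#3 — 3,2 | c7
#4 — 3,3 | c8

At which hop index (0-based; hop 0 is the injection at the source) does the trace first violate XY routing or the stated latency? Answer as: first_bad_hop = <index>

  1: Δx=+0 Δy=+1 Δt=1 [BAD: Y-move but x=2≠3]

first_bad_hop = 1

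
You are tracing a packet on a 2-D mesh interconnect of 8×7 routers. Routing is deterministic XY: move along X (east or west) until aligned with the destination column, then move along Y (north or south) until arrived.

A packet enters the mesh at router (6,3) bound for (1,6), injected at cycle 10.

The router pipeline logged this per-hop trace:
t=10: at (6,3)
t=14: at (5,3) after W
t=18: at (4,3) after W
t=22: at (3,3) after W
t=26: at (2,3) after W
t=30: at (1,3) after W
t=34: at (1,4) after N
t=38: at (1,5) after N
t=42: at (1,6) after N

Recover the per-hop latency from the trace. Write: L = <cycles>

Δcyc across hop 0→1: 14 − 10 = 4.
One hop costs L cycles, so L = 4.

L = 4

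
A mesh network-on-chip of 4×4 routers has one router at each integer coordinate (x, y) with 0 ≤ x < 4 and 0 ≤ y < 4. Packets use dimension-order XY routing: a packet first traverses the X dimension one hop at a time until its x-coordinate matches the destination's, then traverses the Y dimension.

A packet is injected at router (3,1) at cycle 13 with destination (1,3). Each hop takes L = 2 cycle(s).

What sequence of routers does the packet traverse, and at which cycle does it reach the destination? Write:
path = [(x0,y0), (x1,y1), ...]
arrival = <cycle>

path = [(3,1), (2,1), (1,1), (1,2), (1,3)]
arrival = 21

t=13: at (3,1)
t=15: at (2,1) after W
t=17: at (1,1) after W
t=19: at (1,2) after N
t=21: at (1,3) after N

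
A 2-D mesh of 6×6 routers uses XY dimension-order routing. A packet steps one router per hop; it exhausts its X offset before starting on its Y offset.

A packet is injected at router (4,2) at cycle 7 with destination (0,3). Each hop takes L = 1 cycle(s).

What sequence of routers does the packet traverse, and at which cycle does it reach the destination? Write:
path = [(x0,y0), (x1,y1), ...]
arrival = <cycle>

path = [(4,2), (3,2), (2,2), (1,2), (0,2), (0,3)]
arrival = 12

#0 — 4,2 | c7
#1 — 3,2 | c8 | W
#2 — 2,2 | c9 | W
#3 — 1,2 | c10 | W
#4 — 0,2 | c11 | W
#5 — 0,3 | c12 | N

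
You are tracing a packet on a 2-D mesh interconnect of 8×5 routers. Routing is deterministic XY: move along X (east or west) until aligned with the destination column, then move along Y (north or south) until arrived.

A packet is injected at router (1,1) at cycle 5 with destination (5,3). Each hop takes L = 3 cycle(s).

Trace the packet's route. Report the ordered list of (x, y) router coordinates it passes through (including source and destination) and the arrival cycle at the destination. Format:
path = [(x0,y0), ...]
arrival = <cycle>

t=5: at (1,1)
t=8: at (2,1) after E
t=11: at (3,1) after E
t=14: at (4,1) after E
t=17: at (5,1) after E
t=20: at (5,2) after N
t=23: at (5,3) after N

path = [(1,1), (2,1), (3,1), (4,1), (5,1), (5,2), (5,3)]
arrival = 23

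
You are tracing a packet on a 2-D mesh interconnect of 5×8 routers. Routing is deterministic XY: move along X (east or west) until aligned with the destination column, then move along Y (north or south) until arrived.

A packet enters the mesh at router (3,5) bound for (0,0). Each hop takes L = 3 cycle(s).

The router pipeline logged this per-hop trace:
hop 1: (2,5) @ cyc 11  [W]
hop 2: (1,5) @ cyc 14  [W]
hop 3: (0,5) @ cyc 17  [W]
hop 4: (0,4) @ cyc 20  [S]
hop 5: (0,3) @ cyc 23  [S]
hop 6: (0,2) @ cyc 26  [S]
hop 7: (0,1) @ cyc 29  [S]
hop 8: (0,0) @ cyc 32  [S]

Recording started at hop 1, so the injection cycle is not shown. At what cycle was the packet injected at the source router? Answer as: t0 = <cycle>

t0 = 8

cyc[1] = 11 and cyc[k] = t0 + k·L for every k.
Therefore t0 = 11 − L = 8.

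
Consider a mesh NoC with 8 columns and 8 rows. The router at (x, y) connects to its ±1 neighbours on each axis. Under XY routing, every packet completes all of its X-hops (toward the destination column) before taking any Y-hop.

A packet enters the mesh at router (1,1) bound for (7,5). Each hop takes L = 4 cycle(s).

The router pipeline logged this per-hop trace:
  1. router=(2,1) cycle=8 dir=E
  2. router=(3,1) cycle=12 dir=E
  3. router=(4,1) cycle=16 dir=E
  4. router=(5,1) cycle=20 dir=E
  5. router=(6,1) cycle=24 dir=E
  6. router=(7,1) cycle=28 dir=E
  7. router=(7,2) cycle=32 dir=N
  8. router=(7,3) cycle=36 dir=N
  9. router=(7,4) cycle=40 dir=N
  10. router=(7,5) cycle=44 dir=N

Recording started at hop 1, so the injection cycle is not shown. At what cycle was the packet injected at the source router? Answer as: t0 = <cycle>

The first recorded entry is hop 1 at cycle 8.
Therefore t0 = 8 − L = 4.

t0 = 4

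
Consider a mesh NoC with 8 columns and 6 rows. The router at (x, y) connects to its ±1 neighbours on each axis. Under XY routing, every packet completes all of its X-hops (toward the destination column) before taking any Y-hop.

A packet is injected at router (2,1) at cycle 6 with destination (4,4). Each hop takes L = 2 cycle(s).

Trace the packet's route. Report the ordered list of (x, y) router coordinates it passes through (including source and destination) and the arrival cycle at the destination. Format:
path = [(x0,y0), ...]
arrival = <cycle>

path = [(2,1), (3,1), (4,1), (4,2), (4,3), (4,4)]
arrival = 16

  0. router=(2,1) cycle=6 (inject)
  1. router=(3,1) cycle=8 dir=E
  2. router=(4,1) cycle=10 dir=E
  3. router=(4,2) cycle=12 dir=N
  4. router=(4,3) cycle=14 dir=N
  5. router=(4,4) cycle=16 dir=N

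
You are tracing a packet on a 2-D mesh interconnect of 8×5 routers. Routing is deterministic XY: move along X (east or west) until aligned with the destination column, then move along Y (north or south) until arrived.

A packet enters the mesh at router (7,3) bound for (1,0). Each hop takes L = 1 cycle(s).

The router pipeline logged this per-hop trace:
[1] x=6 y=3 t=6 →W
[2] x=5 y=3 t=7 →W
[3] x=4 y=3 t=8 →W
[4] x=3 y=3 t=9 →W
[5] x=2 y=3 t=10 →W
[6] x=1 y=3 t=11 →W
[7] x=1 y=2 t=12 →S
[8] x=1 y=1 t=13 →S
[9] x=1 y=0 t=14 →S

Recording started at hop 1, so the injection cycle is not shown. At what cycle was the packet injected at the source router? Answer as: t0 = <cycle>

t0 = 5

cyc[1] = 6 and cyc[k] = t0 + k·L for every k.
Therefore t0 = 6 − L = 5.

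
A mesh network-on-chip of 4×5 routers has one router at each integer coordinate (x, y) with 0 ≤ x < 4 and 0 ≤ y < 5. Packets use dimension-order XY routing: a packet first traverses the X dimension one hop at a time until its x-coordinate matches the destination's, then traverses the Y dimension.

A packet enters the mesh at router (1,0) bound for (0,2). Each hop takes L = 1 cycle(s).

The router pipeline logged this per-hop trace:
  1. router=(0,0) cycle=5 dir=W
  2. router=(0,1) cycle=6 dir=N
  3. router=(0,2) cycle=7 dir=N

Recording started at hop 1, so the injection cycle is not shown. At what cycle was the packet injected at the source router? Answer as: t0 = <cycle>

t0 = 4

At hop 1 the cycle is 5; in general cyc_k = t0 + kL.
Subtract one hop: t0 = 5 − 1 = 4.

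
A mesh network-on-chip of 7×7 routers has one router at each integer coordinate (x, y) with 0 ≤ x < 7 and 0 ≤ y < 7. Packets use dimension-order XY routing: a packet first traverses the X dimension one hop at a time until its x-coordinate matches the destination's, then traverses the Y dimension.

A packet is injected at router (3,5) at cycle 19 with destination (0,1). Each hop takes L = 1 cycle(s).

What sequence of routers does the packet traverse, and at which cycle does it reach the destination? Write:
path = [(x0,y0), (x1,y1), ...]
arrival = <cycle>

hop 0: (3,5) @ cyc 19
hop 1: (2,5) @ cyc 20  [W]
hop 2: (1,5) @ cyc 21  [W]
hop 3: (0,5) @ cyc 22  [W]
hop 4: (0,4) @ cyc 23  [S]
hop 5: (0,3) @ cyc 24  [S]
hop 6: (0,2) @ cyc 25  [S]
hop 7: (0,1) @ cyc 26  [S]

path = [(3,5), (2,5), (1,5), (0,5), (0,4), (0,3), (0,2), (0,1)]
arrival = 26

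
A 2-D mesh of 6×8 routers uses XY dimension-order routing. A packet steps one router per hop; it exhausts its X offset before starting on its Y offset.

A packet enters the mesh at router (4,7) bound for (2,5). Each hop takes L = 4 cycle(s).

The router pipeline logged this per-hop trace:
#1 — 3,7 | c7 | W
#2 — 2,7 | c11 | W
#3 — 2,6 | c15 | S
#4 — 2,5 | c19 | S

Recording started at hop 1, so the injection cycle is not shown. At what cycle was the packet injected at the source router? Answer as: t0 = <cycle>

Hop 1 reached at cycle 7; hop k is at t0 + k·L.
t0 = cyc[1] − L = 7 − 4 = 3.

t0 = 3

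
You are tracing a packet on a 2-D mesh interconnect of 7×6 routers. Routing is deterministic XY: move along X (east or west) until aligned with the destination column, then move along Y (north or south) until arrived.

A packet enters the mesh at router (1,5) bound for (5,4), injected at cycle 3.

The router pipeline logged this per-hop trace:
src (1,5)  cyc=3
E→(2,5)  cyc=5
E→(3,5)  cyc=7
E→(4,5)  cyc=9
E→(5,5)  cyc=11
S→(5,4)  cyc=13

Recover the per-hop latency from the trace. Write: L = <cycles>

L = 2

Between hops 0 and 1 the cycle counter advances 5 − 3 = 2.
That increment is L by definition: L = 2.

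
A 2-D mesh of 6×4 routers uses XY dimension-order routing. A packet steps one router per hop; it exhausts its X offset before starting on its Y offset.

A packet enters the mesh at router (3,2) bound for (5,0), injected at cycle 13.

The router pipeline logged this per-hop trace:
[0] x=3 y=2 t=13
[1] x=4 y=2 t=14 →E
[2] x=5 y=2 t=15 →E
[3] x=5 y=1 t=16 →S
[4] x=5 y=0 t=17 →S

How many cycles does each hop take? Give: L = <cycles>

Δcyc across hop 0→1: 14 − 13 = 1.
Each hop adds L, hence L = 1.

L = 1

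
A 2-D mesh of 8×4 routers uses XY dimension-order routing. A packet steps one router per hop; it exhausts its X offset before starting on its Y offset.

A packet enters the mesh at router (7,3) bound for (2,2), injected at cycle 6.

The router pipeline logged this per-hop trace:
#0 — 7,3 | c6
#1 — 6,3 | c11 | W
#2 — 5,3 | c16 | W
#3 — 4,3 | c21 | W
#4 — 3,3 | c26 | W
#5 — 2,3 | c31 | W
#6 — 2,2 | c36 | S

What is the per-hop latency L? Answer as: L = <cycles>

L = 5

cyc[1] − cyc[0] = 11 − 6 = 5.
Each hop adds L, hence L = 5.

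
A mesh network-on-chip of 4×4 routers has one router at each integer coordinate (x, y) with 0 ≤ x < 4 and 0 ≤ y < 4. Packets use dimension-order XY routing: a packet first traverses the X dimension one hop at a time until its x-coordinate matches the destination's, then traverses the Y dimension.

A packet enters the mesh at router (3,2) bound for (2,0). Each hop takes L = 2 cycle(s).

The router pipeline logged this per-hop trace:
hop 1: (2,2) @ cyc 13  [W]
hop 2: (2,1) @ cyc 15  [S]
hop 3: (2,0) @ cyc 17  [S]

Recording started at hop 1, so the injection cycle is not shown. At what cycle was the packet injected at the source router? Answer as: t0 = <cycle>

t0 = 11

Hop 1 reached at cycle 13; hop k is at t0 + k·L.
Therefore t0 = 13 − L = 11.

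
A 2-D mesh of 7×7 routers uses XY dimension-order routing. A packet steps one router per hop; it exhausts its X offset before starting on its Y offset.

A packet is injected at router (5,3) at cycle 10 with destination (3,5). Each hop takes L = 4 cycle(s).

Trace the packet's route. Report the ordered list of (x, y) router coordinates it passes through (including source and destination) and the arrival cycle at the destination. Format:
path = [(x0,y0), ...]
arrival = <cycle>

path = [(5,3), (4,3), (3,3), (3,4), (3,5)]
arrival = 26

hop 0: (5,3) @ cyc 10
hop 1: (4,3) @ cyc 14  [W]
hop 2: (3,3) @ cyc 18  [W]
hop 3: (3,4) @ cyc 22  [N]
hop 4: (3,5) @ cyc 26  [N]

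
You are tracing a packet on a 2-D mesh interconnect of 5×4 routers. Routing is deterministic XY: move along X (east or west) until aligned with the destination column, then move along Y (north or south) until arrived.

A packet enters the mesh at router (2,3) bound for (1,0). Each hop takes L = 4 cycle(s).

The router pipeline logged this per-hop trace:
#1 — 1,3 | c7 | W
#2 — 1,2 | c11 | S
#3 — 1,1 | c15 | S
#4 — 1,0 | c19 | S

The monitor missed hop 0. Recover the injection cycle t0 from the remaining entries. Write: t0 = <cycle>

t0 = 3

Hop 1 reached at cycle 7; hop k is at t0 + k·L.
So t0 = 7 − 1·4 = 3.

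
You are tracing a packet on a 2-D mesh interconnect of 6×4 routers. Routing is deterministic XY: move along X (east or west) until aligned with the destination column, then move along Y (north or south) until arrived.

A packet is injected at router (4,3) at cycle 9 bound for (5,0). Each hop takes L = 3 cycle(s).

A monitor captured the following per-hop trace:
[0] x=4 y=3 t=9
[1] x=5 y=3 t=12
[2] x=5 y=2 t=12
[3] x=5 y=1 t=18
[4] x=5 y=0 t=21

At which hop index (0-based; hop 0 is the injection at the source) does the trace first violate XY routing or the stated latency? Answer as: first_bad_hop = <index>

first_bad_hop = 2

[1] (+1,+0) / 3c ⇒ ok
[2] (+0,-1) / 0c ⇒ BAD: Δcyc=0≠L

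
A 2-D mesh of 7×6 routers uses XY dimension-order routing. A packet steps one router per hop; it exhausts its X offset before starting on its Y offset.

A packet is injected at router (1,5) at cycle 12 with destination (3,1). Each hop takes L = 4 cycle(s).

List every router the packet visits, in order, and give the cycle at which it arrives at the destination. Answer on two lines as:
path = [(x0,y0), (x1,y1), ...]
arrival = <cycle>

path = [(1,5), (2,5), (3,5), (3,4), (3,3), (3,2), (3,1)]
arrival = 36

t=12: at (1,5)
t=16: at (2,5) after E
t=20: at (3,5) after E
t=24: at (3,4) after S
t=28: at (3,3) after S
t=32: at (3,2) after S
t=36: at (3,1) after S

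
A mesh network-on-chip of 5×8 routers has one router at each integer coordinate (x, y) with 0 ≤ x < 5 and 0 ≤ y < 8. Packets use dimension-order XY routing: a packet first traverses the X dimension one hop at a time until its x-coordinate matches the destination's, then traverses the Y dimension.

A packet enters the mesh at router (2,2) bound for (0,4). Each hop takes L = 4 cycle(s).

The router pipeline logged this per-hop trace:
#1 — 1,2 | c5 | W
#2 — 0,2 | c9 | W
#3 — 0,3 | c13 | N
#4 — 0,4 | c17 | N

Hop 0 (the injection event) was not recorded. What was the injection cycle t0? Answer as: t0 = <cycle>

The first recorded entry is hop 1 at cycle 5.
Therefore t0 = 5 − L = 1.

t0 = 1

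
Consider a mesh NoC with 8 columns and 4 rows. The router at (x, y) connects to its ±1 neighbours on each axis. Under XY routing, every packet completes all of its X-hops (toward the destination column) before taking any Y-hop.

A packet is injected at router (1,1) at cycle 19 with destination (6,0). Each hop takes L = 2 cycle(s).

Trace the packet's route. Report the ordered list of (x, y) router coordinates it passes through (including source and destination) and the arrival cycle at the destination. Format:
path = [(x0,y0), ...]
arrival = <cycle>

t=19: at (1,1)
t=21: at (2,1) after E
t=23: at (3,1) after E
t=25: at (4,1) after E
t=27: at (5,1) after E
t=29: at (6,1) after E
t=31: at (6,0) after S

path = [(1,1), (2,1), (3,1), (4,1), (5,1), (6,1), (6,0)]
arrival = 31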